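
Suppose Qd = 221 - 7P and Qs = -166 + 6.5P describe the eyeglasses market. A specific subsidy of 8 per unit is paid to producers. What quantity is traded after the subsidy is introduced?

Pre-subsidy: 221 - 7P = -166 + 6.5P gives P* = 86/3, Q* = 61/3.
With the subsidy, sellers receive Ps = Pb + 8 for each unit, where Pb is the price buyers pay.
Supply in terms of Pb becomes Qs = -166 + 6.5(Pb + 8) = -114 + 6.5Pb. Setting this equal to demand: 221 - 7Pb = -114 + 6.5Pb, so Pb = 670/27.
Sellers receive Ps = 670/27 + 8 = 886/27; Q' = 221 − 7·(670/27) = 1277/27.

Q' = 1277/27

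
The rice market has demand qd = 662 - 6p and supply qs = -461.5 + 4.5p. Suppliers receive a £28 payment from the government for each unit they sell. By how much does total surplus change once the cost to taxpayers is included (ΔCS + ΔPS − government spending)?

Net change in total surplus = -£1008

Pre-subsidy: 662 - 6p = -461.5 + 4.5p gives p* = 107, q* = 20.
With the subsidy, sellers receive ps = pb + 28 for each unit, where pb is the price buyers pay.
Supply in terms of pb becomes qs = -461.5 + 4.5(pb + 28) = -335.5 + 4.5pb. Setting this equal to demand: 662 - 6pb = -335.5 + 4.5pb, so pb = 95.
Sellers receive ps = 95 + 28 = 123; q' = 662 − 6·95 = 92.
ΔCS = ½(20 + 92)(107 − 95) = 672; ΔPS = ½(20 + 92)(123 − 107) = 896.
Government spending = 28 × 92 = 2576.
Net change = 672 + 896 − 2576 = -1008. The loss equals the DWL triangle ½·28·72.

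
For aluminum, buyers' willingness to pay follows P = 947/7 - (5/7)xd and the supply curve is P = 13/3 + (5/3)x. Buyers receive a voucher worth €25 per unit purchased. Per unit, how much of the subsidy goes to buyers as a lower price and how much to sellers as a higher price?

Buyers gain €7.5 per unit; sellers gain €17.5 per unit

Pre-subsidy: 947/7 - (5/7)x = 13/3 + (5/3)x gives x* = 55 and P* = 96.
With the rebate, buyers effectively pay Pb = Ps − 25, where Ps is the price sellers receive.
On the curves, Pb = 947/7 - (5/7)x and Ps = 13/3 + (5/3)x; the wedge Ps − Pb = 25 gives 13/3 + (5/3)x − (947/7 - (5/7)x) = 25, so x' = 65.5.
Then Pb = 947/7 − (5/7)·65.5 = 88.5 and Ps = 13/3 + (5/3)·65.5 = 113.5.
Buyers' price falls by P* − Pb = 96 − 88.5 = 7.5; sellers' price rises by Ps − P* = 113.5 − 96 = 17.5.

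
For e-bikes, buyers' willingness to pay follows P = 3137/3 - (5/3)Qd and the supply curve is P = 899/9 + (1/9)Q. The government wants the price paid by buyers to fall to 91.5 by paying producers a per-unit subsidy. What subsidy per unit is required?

At a buyer price of 91.5, quantity demanded is 627.4 − 0.6·91.5 = 572.5.
Sellers supply 572.5 only when they receive Ps = 899/9 + (1/9)·572.5 = 163.5.
s = Ps − Pb = 163.5 − 91.5 = 72.

Required subsidy s = 72 per unit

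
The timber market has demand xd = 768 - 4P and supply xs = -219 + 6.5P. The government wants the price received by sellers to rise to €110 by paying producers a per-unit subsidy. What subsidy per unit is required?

Required subsidy s = €42 per unit

At a seller price of 110, quantity supplied is -219 + 6.5·110 = 496.
Buyers absorb 496 only when they pay Pb with 768 − 4·Pb = 496, i.e. Pb = 68.
s = Ps − Pb = 110 − 68 = 42.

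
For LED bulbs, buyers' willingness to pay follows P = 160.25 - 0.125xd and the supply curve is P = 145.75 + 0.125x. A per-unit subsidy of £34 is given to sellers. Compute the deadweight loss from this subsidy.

Deadweight loss = £2312

Pre-subsidy: 160.25 - 0.125x = 145.75 + 0.125x gives x* = 58 and P* = 153.
With the subsidy, sellers receive Ps = Pb + 34 for each unit, where Pb is the price buyers pay.
On the curves, Pb = 160.25 - 0.125x and Ps = 145.75 + 0.125x; the wedge Ps − Pb = 34 gives 145.75 + 0.125x − (160.25 - 0.125x) = 34, so x' = 194.
Then Pb = 160.25 − 0.125·194 = 136 and Ps = 145.75 + 0.125·194 = 170.
The subsidy expands output by 194 − 58 = 136 past the efficient level; on those units the gap between marginal cost and willingness to pay runs from 0 up to 34.
DWL = ½ × 34 × 136 = 2312.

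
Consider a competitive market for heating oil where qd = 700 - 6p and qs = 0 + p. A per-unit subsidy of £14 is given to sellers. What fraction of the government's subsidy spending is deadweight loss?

Pre-subsidy: 700 - 6p = 0 + p gives p* = 100, q* = 100.
With the subsidy, sellers receive ps = pb + 14 for each unit, where pb is the price buyers pay.
Supply in terms of pb becomes qs = 0 + 1(pb + 14) = 14 + pb. Setting this equal to demand: 700 - 6pb = 14 + pb, so pb = 98.
Sellers receive ps = 98 + 14 = 112; q' = 700 − 6·98 = 112.
ΔCS = ½(100 + 112)(100 − 98) = 212; ΔPS = ½(100 + 112)(112 − 100) = 1272.
Government spending = 14 × 112 = 1568.
DWL = ½ × 14 × (112 − 100) = 84; fraction = 84 / 1568 = 3/56.

DWL / government spending = 3/56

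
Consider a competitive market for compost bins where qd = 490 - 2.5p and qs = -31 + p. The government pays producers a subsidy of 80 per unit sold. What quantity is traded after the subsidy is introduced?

Pre-subsidy: 490 - 2.5p = -31 + p gives p* = 1042/7, q* = 825/7.
With the subsidy, sellers receive ps = pb + 80 for each unit, where pb is the price buyers pay.
Supply in terms of pb becomes qs = -31 + 1(pb + 80) = 49 + pb. Setting this equal to demand: 490 - 2.5pb = 49 + pb, so pb = 126.
Sellers receive ps = 126 + 80 = 206; q' = 490 − 2.5·126 = 175.

q' = 175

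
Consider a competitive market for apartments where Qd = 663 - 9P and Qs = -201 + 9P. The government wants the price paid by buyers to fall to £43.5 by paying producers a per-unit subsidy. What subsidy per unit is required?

At a buyer price of 43.5, quantity demanded is 663 − 9·43.5 = 271.5.
Sellers supply 271.5 only when they receive Ps with -201 + 9·Ps = 271.5, i.e. Ps = 52.5.
s = Ps − Pb = 52.5 − 43.5 = 9.

Required subsidy s = £9 per unit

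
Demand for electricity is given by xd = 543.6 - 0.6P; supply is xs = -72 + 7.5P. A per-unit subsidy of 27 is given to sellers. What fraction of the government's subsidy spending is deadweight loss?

Pre-subsidy: 543.6 - 0.6P = -72 + 7.5P gives P* = 76, x* = 498.
With the subsidy, sellers receive Ps = Pb + 27 for each unit, where Pb is the price buyers pay.
Supply in terms of Pb becomes xs = -72 + 7.5(Pb + 27) = 130.5 + 7.5Pb. Setting this equal to demand: 543.6 - 0.6Pb = 130.5 + 7.5Pb, so Pb = 51.
Sellers receive Ps = 51 + 27 = 78; x' = 543.6 − 0.6·51 = 513.
ΔCS = ½(498 + 513)(76 − 51) = 12637.5; ΔPS = ½(498 + 513)(78 − 76) = 1011.
Government spending = 27 × 513 = 13851.
DWL = ½ × 27 × (513 − 498) = 202.5; fraction = 202.5 / 13851 = 5/342.

DWL / government spending = 5/342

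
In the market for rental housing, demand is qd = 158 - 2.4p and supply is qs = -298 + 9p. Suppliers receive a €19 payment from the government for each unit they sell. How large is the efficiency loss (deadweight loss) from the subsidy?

Pre-subsidy: 158 - 2.4p = -298 + 9p gives p* = 40, q* = 62.
With the subsidy, sellers receive ps = pb + 19 for each unit, where pb is the price buyers pay.
Supply in terms of pb becomes qs = -298 + 9(pb + 19) = -127 + 9pb. Setting this equal to demand: 158 - 2.4pb = -127 + 9pb, so pb = 25.
Sellers receive ps = 25 + 19 = 44; q' = 158 − 2.4·25 = 98.
The subsidy expands output by 98 − 62 = 36 past the efficient level; on those units the gap between marginal cost and willingness to pay runs from 0 up to 19.
DWL = ½ × 19 × 36 = 342.

Deadweight loss = €342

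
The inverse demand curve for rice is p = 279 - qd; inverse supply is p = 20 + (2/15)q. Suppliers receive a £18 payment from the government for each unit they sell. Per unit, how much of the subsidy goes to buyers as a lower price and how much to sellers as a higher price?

Pre-subsidy: 279 - q = 20 + (2/15)q gives q* = 3885/17 and p* = 858/17.
With the subsidy, sellers receive ps = pb + 18 for each unit, where pb is the price buyers pay.
On the curves, pb = 279 - q and ps = 20 + (2/15)q; the wedge ps − pb = 18 gives 20 + (2/15)q − (279 - q) = 18, so q' = 4155/17.
Then pb = 279 − 1·(4155/17) = 588/17 and ps = 20 + (2/15)·(4155/17) = 894/17.
Buyers' price falls by p* − pb = 858/17 − 588/17 = 270/17; sellers' price rises by ps − p* = 894/17 − 858/17 = 36/17.

Buyers gain 270/17 per unit; sellers gain 36/17 per unit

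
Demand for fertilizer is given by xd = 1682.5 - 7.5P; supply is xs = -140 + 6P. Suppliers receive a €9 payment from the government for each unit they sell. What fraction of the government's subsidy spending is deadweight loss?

DWL / government spending = 3/140

Pre-subsidy: 1682.5 - 7.5P = -140 + 6P gives P* = 135, x* = 670.
With the subsidy, sellers receive Ps = Pb + 9 for each unit, where Pb is the price buyers pay.
Supply in terms of Pb becomes xs = -140 + 6(Pb + 9) = -86 + 6Pb. Setting this equal to demand: 1682.5 - 7.5Pb = -86 + 6Pb, so Pb = 131.
Sellers receive Ps = 131 + 9 = 140; x' = 1682.5 − 7.5·131 = 700.
ΔCS = ½(670 + 700)(135 − 131) = 2740; ΔPS = ½(670 + 700)(140 − 135) = 3425.
Government spending = 9 × 700 = 6300.
DWL = ½ × 9 × (700 − 670) = 135; fraction = 135 / 6300 = 3/140.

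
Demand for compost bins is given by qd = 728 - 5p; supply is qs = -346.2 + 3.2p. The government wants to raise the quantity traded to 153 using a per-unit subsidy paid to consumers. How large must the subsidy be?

Required subsidy s = 41 per unit

At q = 153, invert demand for the buyer price: pb = (728 − 153)/5 = 115; invert supply for the seller price: ps = (153 − (-346.2))/3.2 = 156.
The subsidy must fill the gap: s = ps − pb = 156 − 115 = 41.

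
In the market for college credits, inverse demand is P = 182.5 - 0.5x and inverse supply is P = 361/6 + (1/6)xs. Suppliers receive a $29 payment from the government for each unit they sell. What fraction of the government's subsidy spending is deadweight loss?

Pre-subsidy: 182.5 - 0.5x = 361/6 + (1/6)x gives x* = 183.5 and P* = 90.75.
With the subsidy, sellers receive Ps = Pb + 29 for each unit, where Pb is the price buyers pay.
On the curves, Pb = 182.5 - 0.5x and Ps = 361/6 + (1/6)x; the wedge Ps − Pb = 29 gives 361/6 + (1/6)x − (182.5 - 0.5x) = 29, so x' = 227.
Then Pb = 182.5 − 0.5·227 = 69 and Ps = 361/6 + (1/6)·227 = 98.
ΔCS = ½(183.5 + 227)(90.75 − 69) = 4464.1875; ΔPS = ½(183.5 + 227)(98 − 90.75) = 1488.0625.
Government spending = 29 × 227 = 6583.
DWL = ½ × 29 × (227 − 183.5) = 630.75; fraction = 630.75 / 6583 = 87/908.

DWL / government spending = 87/908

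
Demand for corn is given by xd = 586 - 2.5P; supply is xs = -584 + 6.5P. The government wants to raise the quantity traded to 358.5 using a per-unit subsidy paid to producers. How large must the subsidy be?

Required subsidy s = 54 per unit

At x = 358.5, invert demand for the buyer price: Pb = (586 − 358.5)/2.5 = 91; invert supply for the seller price: Ps = (358.5 − (-584))/6.5 = 145.
The subsidy must fill the gap: s = Ps − Pb = 145 − 91 = 54.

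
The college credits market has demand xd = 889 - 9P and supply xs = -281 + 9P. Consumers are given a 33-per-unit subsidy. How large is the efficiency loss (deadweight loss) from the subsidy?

Deadweight loss = 2450.25

Pre-subsidy: 889 - 9P = -281 + 9P gives P* = 65, x* = 304.
With the rebate, buyers effectively pay Pb = Ps − 33, where Ps is the price sellers receive.
Demand in terms of Ps becomes xd = 889 − 9(Ps − 33) = 1186 - 9Ps. Setting this equal to supply: 1186 - 9Ps = -281 + 9Ps, so Ps = 81.5.
Buyers pay Pb = 81.5 − 33 = 48.5; x' = -281 + 9·81.5 = 452.5.
The subsidy expands output by 452.5 − 304 = 148.5 past the efficient level; on those units the gap between marginal cost and willingness to pay runs from 0 up to 33.
DWL = ½ × 33 × 148.5 = 2450.25.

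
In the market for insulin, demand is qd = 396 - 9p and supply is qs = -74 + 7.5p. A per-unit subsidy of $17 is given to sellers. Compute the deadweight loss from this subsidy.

Pre-subsidy: 396 - 9p = -74 + 7.5p gives p* = 940/33, q* = 1536/11.
With the subsidy, sellers receive ps = pb + 17 for each unit, where pb is the price buyers pay.
Supply in terms of pb becomes qs = -74 + 7.5(pb + 17) = 53.5 + 7.5pb. Setting this equal to demand: 396 - 9pb = 53.5 + 7.5pb, so pb = 685/33.
Sellers receive ps = 685/33 + 17 = 1246/33; q' = 396 − 9·(685/33) = 2301/11.
The subsidy expands output by 2301/11 − 1536/11 = 765/11 past the efficient level; on those units the gap between marginal cost and willingness to pay runs from 0 up to 17.
DWL = ½ × 17 × 765/11 = 13005/22.

Deadweight loss = 13005/22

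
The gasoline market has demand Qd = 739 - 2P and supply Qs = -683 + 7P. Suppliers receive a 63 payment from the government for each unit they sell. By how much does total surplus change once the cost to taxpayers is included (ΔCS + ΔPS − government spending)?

Net change in total surplus = -3087

Pre-subsidy: 739 - 2P = -683 + 7P gives P* = 158, Q* = 423.
With the subsidy, sellers receive Ps = Pb + 63 for each unit, where Pb is the price buyers pay.
Supply in terms of Pb becomes Qs = -683 + 7(Pb + 63) = -242 + 7Pb. Setting this equal to demand: 739 - 2Pb = -242 + 7Pb, so Pb = 109.
Sellers receive Ps = 109 + 63 = 172; Q' = 739 − 2·109 = 521.
ΔCS = ½(423 + 521)(158 − 109) = 23128; ΔPS = ½(423 + 521)(172 − 158) = 6608.
Government spending = 63 × 521 = 32823.
Net change = 23128 + 6608 − 32823 = -3087. The loss equals the DWL triangle ½·63·98.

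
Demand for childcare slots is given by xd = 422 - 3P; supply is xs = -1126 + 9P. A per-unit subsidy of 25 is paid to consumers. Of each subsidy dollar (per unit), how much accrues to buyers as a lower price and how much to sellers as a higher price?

Pre-subsidy: 422 - 3P = -1126 + 9P gives P* = 129, x* = 35.
With the rebate, buyers effectively pay Pb = Ps − 25, where Ps is the price sellers receive.
Demand in terms of Ps becomes xd = 422 − 3(Ps − 25) = 497 - 3Ps. Setting this equal to supply: 497 - 3Ps = -1126 + 9Ps, so Ps = 135.25.
Buyers pay Pb = 135.25 − 25 = 110.25; x' = -1126 + 9·135.25 = 91.25.
Buyers' price falls by P* − Pb = 129 − 110.25 = 18.75; sellers' price rises by Ps − P* = 135.25 − 129 = 6.25.

Buyers gain 18.75 per unit; sellers gain 6.25 per unit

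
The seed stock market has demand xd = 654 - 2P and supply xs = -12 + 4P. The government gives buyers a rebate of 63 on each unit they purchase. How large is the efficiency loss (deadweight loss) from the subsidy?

Pre-subsidy: 654 - 2P = -12 + 4P gives P* = 111, x* = 432.
With the rebate, buyers effectively pay Pb = Ps − 63, where Ps is the price sellers receive.
Demand in terms of Ps becomes xd = 654 − 2(Ps − 63) = 780 - 2Ps. Setting this equal to supply: 780 - 2Ps = -12 + 4Ps, so Ps = 132.
Buyers pay Pb = 132 − 63 = 69; x' = -12 + 4·132 = 516.
The subsidy expands output by 516 − 432 = 84 past the efficient level; on those units the gap between marginal cost and willingness to pay runs from 0 up to 63.
DWL = ½ × 63 × 84 = 2646.

Deadweight loss = 2646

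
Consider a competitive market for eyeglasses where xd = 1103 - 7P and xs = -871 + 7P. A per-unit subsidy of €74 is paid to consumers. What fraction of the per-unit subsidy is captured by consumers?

Consumer share = 0.5

Pre-subsidy: 1103 - 7P = -871 + 7P gives P* = 141, x* = 116.
With the rebate, buyers effectively pay Pb = Ps − 74, where Ps is the price sellers receive.
Demand in terms of Ps becomes xd = 1103 − 7(Ps − 74) = 1621 - 7Ps. Setting this equal to supply: 1621 - 7Ps = -871 + 7Ps, so Ps = 178.
Buyers pay Pb = 178 − 74 = 104; x' = -871 + 7·178 = 375.
Buyers' price falls by P* − Pb = 141 − 104 = 37; sellers' price rises by Ps − P* = 178 − 141 = 37.
So consumers capture 37/74 = 0.5 of each unit of subsidy.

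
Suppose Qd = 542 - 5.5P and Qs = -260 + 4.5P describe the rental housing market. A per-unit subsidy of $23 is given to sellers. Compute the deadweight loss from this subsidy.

Deadweight loss = $654.6375

Pre-subsidy: 542 - 5.5P = -260 + 4.5P gives P* = 80.2, Q* = 100.9.
With the subsidy, sellers receive Ps = Pb + 23 for each unit, where Pb is the price buyers pay.
Supply in terms of Pb becomes Qs = -260 + 4.5(Pb + 23) = -156.5 + 4.5Pb. Setting this equal to demand: 542 - 5.5Pb = -156.5 + 4.5Pb, so Pb = 69.85.
Sellers receive Ps = 69.85 + 23 = 92.85; Q' = 542 − 5.5·69.85 = 157.825.
The subsidy expands output by 157.825 − 100.9 = 56.925 past the efficient level; on those units the gap between marginal cost and willingness to pay runs from 0 up to 23.
DWL = ½ × 23 × 56.925 = 654.6375.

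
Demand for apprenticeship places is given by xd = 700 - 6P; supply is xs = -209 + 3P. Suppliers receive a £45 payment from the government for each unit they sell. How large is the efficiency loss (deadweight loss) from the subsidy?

Deadweight loss = £2025

Pre-subsidy: 700 - 6P = -209 + 3P gives P* = 101, x* = 94.
With the subsidy, sellers receive Ps = Pb + 45 for each unit, where Pb is the price buyers pay.
Supply in terms of Pb becomes xs = -209 + 3(Pb + 45) = -74 + 3Pb. Setting this equal to demand: 700 - 6Pb = -74 + 3Pb, so Pb = 86.
Sellers receive Ps = 86 + 45 = 131; x' = 700 − 6·86 = 184.
The subsidy expands output by 184 − 94 = 90 past the efficient level; on those units the gap between marginal cost and willingness to pay runs from 0 up to 45.
DWL = ½ × 45 × 90 = 2025.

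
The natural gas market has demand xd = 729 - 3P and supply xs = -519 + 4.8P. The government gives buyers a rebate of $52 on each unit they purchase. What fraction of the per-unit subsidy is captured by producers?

Pre-subsidy: 729 - 3P = -519 + 4.8P gives P* = 160, x* = 249.
With the rebate, buyers effectively pay Pb = Ps − 52, where Ps is the price sellers receive.
Demand in terms of Ps becomes xd = 729 − 3(Ps − 52) = 885 - 3Ps. Setting this equal to supply: 885 - 3Ps = -519 + 4.8Ps, so Ps = 180.
Buyers pay Pb = 180 − 52 = 128; x' = -519 + 4.8·180 = 345.
Buyers' price falls by P* − Pb = 160 − 128 = 32; sellers' price rises by Ps − P* = 180 − 160 = 20.
So producers capture 20/52 = 5/13 of each unit of subsidy.

Producer share = 5/13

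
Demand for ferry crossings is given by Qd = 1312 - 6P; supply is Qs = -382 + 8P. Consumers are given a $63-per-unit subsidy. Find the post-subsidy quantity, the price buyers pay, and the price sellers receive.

Q' = 802; buyers pay $85; sellers receive $148

Pre-subsidy: 1312 - 6P = -382 + 8P gives P* = 121, Q* = 586.
With the rebate, buyers effectively pay Pb = Ps − 63, where Ps is the price sellers receive.
Demand in terms of Ps becomes Qd = 1312 − 6(Ps − 63) = 1690 - 6Ps. Setting this equal to supply: 1690 - 6Ps = -382 + 8Ps, so Ps = 148.
Buyers pay Pb = 148 − 63 = 85; Q' = -382 + 8·148 = 802.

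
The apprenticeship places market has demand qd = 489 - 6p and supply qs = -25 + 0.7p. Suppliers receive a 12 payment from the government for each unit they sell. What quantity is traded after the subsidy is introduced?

Pre-subsidy: 489 - 6p = -25 + 0.7p gives p* = 5140/67, q* = 1923/67.
With the subsidy, sellers receive ps = pb + 12 for each unit, where pb is the price buyers pay.
Supply in terms of pb becomes qs = -25 + 0.7(pb + 12) = -16.6 + 0.7pb. Setting this equal to demand: 489 - 6pb = -16.6 + 0.7pb, so pb = 5056/67.
Sellers receive ps = 5056/67 + 12 = 5860/67; q' = 489 − 6·(5056/67) = 2427/67.

q' = 2427/67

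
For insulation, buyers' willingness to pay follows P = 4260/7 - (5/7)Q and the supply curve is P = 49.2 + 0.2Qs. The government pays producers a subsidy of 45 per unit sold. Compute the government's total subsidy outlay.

Government cost = 29746.40625

Pre-subsidy: 4260/7 - (5/7)Q = 49.2 + 0.2Q gives Q* = 611.8125 and P* = 171.5625.
With the subsidy, sellers receive Ps = Pb + 45 for each unit, where Pb is the price buyers pay.
On the curves, Pb = 4260/7 - (5/7)Q and Ps = 49.2 + 0.2Q; the wedge Ps − Pb = 45 gives 49.2 + 0.2Q − (4260/7 - (5/7)Q) = 45, so Q' = 661.03125.
Then Pb = 4260/7 − (5/7)·661.03125 = 136.40625 and Ps = 49.2 + 0.2·661.03125 = 181.40625.
Government outlay = subsidy × quantity = 45 × 661.03125 = 29746.40625.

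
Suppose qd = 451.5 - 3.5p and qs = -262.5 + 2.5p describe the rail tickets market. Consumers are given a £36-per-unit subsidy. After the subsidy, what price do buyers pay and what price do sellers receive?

Buyers pay £104; sellers receive £140

Pre-subsidy: 451.5 - 3.5p = -262.5 + 2.5p gives p* = 119, q* = 35.
With the rebate, buyers effectively pay pb = ps − 36, where ps is the price sellers receive.
Demand in terms of ps becomes qd = 451.5 − 3.5(ps − 36) = 577.5 - 3.5ps. Setting this equal to supply: 577.5 - 3.5ps = -262.5 + 2.5ps, so ps = 140.
Buyers pay pb = 140 − 36 = 104; q' = -262.5 + 2.5·140 = 87.5.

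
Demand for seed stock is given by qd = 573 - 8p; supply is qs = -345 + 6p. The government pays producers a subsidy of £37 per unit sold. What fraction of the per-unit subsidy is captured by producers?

Pre-subsidy: 573 - 8p = -345 + 6p gives p* = 459/7, q* = 339/7.
With the subsidy, sellers receive ps = pb + 37 for each unit, where pb is the price buyers pay.
Supply in terms of pb becomes qs = -345 + 6(pb + 37) = -123 + 6pb. Setting this equal to demand: 573 - 8pb = -123 + 6pb, so pb = 348/7.
Sellers receive ps = 348/7 + 37 = 607/7; q' = 573 − 8·(348/7) = 1227/7.
Buyers' price falls by p* − pb = 459/7 − 348/7 = 111/7; sellers' price rises by ps − p* = 607/7 − 459/7 = 148/7.
So producers capture (148/7)/37 = 4/7 of each unit of subsidy.

Producer share = 4/7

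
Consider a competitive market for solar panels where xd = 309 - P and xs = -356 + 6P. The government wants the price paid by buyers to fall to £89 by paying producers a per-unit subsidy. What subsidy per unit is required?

Required subsidy s = £7 per unit

At a buyer price of 89, quantity demanded is 309 − 1·89 = 220.
Sellers supply 220 only when they receive Ps with -356 + 6·Ps = 220, i.e. Ps = 96.
s = Ps − Pb = 96 − 89 = 7.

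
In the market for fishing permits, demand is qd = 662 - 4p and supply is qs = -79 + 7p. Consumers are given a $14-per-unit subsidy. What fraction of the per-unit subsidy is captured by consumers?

Consumer share = 7/11

Pre-subsidy: 662 - 4p = -79 + 7p gives p* = 741/11, q* = 4318/11.
With the rebate, buyers effectively pay pb = ps − 14, where ps is the price sellers receive.
Demand in terms of ps becomes qd = 662 − 4(ps − 14) = 718 - 4ps. Setting this equal to supply: 718 - 4ps = -79 + 7ps, so ps = 797/11.
Buyers pay pb = 797/11 − 14 = 643/11; q' = -79 + 7·(797/11) = 4710/11.
Buyers' price falls by p* − pb = 741/11 − 643/11 = 98/11; sellers' price rises by ps − p* = 797/11 − 741/11 = 56/11.
So consumers capture (98/11)/14 = 7/11 of each unit of subsidy.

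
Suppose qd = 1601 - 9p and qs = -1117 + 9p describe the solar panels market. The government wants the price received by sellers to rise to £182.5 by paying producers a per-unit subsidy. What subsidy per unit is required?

Required subsidy s = £63 per unit

At a seller price of 182.5, quantity supplied is -1117 + 9·182.5 = 525.5.
Buyers absorb 525.5 only when they pay pb with 1601 − 9·pb = 525.5, i.e. pb = 119.5.
s = ps − pb = 182.5 − 119.5 = 63.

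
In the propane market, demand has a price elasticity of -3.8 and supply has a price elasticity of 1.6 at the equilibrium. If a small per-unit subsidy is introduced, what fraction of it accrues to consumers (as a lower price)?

For a small subsidy around the equilibrium, the benefit split depends on the relative slopes, which at a point are proportional to the elasticities.
Buyer share = εs/(εs + |εd|) = 1.6/(1.6 + 3.8) = 8/27; seller share = |εd|/(εs + |εd|) = 19/27.

Consumer share = 8/27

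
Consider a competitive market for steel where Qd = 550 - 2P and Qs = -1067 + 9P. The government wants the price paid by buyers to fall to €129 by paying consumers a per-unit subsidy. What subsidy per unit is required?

Required subsidy s = €22 per unit

At a buyer price of 129, quantity demanded is 550 − 2·129 = 292.
Sellers supply 292 only when they receive Ps with -1067 + 9·Ps = 292, i.e. Ps = 151.
s = Ps − Pb = 151 − 129 = 22.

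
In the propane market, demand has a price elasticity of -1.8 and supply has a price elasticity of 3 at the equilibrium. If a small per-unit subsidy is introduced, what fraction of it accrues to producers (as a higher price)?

For a small subsidy around the equilibrium, the benefit split depends on the relative slopes, which at a point are proportional to the elasticities.
Buyer share = εs/(εs + |εd|) = 3/(3 + 1.8) = 0.625; seller share = |εd|/(εs + |εd|) = 0.375.
So producers capture 0.375 of the subsidy.

Producer share = 0.375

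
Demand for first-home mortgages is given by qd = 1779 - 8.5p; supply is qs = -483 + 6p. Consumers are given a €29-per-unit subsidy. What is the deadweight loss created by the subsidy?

Pre-subsidy: 1779 - 8.5p = -483 + 6p gives p* = 156, q* = 453.
With the rebate, buyers effectively pay pb = ps − 29, where ps is the price sellers receive.
Demand in terms of ps becomes qd = 1779 − 8.5(ps − 29) = 2025.5 - 8.5ps. Setting this equal to supply: 2025.5 - 8.5ps = -483 + 6ps, so ps = 173.
Buyers pay pb = 173 − 29 = 144; q' = -483 + 6·173 = 555.
The subsidy expands output by 555 − 453 = 102 past the efficient level; on those units the gap between marginal cost and willingness to pay runs from 0 up to 29.
DWL = ½ × 29 × 102 = 1479.

Deadweight loss = €1479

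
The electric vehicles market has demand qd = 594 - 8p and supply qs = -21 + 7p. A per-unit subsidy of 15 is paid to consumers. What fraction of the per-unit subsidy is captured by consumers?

Pre-subsidy: 594 - 8p = -21 + 7p gives p* = 41, q* = 266.
With the rebate, buyers effectively pay pb = ps − 15, where ps is the price sellers receive.
Demand in terms of ps becomes qd = 594 − 8(ps − 15) = 714 - 8ps. Setting this equal to supply: 714 - 8ps = -21 + 7ps, so ps = 49.
Buyers pay pb = 49 − 15 = 34; q' = -21 + 7·49 = 322.
Buyers' price falls by p* − pb = 41 − 34 = 7; sellers' price rises by ps − p* = 49 − 41 = 8.
So consumers capture 7/15 = 7/15 of each unit of subsidy.

Consumer share = 7/15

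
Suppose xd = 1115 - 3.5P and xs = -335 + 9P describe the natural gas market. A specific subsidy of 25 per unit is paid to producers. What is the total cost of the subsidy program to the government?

Pre-subsidy: 1115 - 3.5P = -335 + 9P gives P* = 116, x* = 709.
With the subsidy, sellers receive Ps = Pb + 25 for each unit, where Pb is the price buyers pay.
Supply in terms of Pb becomes xs = -335 + 9(Pb + 25) = -110 + 9Pb. Setting this equal to demand: 1115 - 3.5Pb = -110 + 9Pb, so Pb = 98.
Sellers receive Ps = 98 + 25 = 123; x' = 1115 − 3.5·98 = 772.
Government outlay = subsidy × quantity = 25 × 772 = 19300.

Government cost = 19300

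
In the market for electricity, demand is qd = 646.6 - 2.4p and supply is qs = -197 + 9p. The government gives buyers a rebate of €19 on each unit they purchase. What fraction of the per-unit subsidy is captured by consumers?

Pre-subsidy: 646.6 - 2.4p = -197 + 9p gives p* = 74, q* = 469.
With the rebate, buyers effectively pay pb = ps − 19, where ps is the price sellers receive.
Demand in terms of ps becomes qd = 646.6 − 2.4(ps − 19) = 692.2 - 2.4ps. Setting this equal to supply: 692.2 - 2.4ps = -197 + 9ps, so ps = 78.
Buyers pay pb = 78 − 19 = 59; q' = -197 + 9·78 = 505.
Buyers' price falls by p* − pb = 74 − 59 = 15; sellers' price rises by ps − p* = 78 − 74 = 4.
So consumers capture 15/19 = 15/19 of each unit of subsidy.

Consumer share = 15/19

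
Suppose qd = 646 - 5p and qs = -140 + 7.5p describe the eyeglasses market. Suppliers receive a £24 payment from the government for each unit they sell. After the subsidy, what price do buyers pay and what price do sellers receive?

Pre-subsidy: 646 - 5p = -140 + 7.5p gives p* = 62.88, q* = 331.6.
With the subsidy, sellers receive ps = pb + 24 for each unit, where pb is the price buyers pay.
Supply in terms of pb becomes qs = -140 + 7.5(pb + 24) = 40 + 7.5pb. Setting this equal to demand: 646 - 5pb = 40 + 7.5pb, so pb = 48.48.
Sellers receive ps = 48.48 + 24 = 72.48; q' = 646 − 5·48.48 = 403.6.

Buyers pay £48.48; sellers receive £72.48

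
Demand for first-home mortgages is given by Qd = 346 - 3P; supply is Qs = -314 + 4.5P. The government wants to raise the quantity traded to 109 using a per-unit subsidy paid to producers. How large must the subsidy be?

At Q = 109, invert demand for the buyer price: Pb = (346 − 109)/3 = 79; invert supply for the seller price: Ps = (109 − (-314))/4.5 = 94.
The subsidy must fill the gap: s = Ps − Pb = 94 − 79 = 15.

Required subsidy s = 15 per unit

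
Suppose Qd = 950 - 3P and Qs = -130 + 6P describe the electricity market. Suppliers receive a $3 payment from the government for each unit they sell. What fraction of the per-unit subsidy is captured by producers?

Pre-subsidy: 950 - 3P = -130 + 6P gives P* = 120, Q* = 590.
With the subsidy, sellers receive Ps = Pb + 3 for each unit, where Pb is the price buyers pay.
Supply in terms of Pb becomes Qs = -130 + 6(Pb + 3) = -112 + 6Pb. Setting this equal to demand: 950 - 3Pb = -112 + 6Pb, so Pb = 118.
Sellers receive Ps = 118 + 3 = 121; Q' = 950 − 3·118 = 596.
Buyers' price falls by P* − Pb = 120 − 118 = 2; sellers' price rises by Ps − P* = 121 − 120 = 1.
So producers capture 1/3 = 1/3 of each unit of subsidy.

Producer share = 1/3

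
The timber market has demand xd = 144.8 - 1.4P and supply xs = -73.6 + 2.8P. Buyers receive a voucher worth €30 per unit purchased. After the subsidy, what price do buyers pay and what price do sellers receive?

Buyers pay €32; sellers receive €62

Pre-subsidy: 144.8 - 1.4P = -73.6 + 2.8P gives P* = 52, x* = 72.
With the rebate, buyers effectively pay Pb = Ps − 30, where Ps is the price sellers receive.
Demand in terms of Ps becomes xd = 144.8 − 1.4(Ps − 30) = 186.8 - 1.4Ps. Setting this equal to supply: 186.8 - 1.4Ps = -73.6 + 2.8Ps, so Ps = 62.
Buyers pay Pb = 62 − 30 = 32; x' = -73.6 + 2.8·62 = 100.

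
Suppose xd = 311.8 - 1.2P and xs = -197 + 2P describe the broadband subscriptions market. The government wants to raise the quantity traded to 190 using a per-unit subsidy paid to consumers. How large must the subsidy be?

At x = 190, invert demand for the buyer price: Pb = (311.8 − 190)/1.2 = 101.5; invert supply for the seller price: Ps = (190 − (-197))/2 = 193.5.
The subsidy must fill the gap: s = Ps − Pb = 193.5 − 101.5 = 92.

Required subsidy s = 92 per unit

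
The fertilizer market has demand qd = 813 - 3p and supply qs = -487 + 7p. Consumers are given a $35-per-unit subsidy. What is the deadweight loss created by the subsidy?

Pre-subsidy: 813 - 3p = -487 + 7p gives p* = 130, q* = 423.
With the rebate, buyers effectively pay pb = ps − 35, where ps is the price sellers receive.
Demand in terms of ps becomes qd = 813 − 3(ps − 35) = 918 - 3ps. Setting this equal to supply: 918 - 3ps = -487 + 7ps, so ps = 140.5.
Buyers pay pb = 140.5 − 35 = 105.5; q' = -487 + 7·140.5 = 496.5.
The subsidy expands output by 496.5 − 423 = 73.5 past the efficient level; on those units the gap between marginal cost and willingness to pay runs from 0 up to 35.
DWL = ½ × 35 × 73.5 = 1286.25.

Deadweight loss = $1286.25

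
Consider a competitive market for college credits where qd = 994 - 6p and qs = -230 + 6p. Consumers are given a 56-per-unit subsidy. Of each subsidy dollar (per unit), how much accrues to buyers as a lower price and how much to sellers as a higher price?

Pre-subsidy: 994 - 6p = -230 + 6p gives p* = 102, q* = 382.
With the rebate, buyers effectively pay pb = ps − 56, where ps is the price sellers receive.
Demand in terms of ps becomes qd = 994 − 6(ps − 56) = 1330 - 6ps. Setting this equal to supply: 1330 - 6ps = -230 + 6ps, so ps = 130.
Buyers pay pb = 130 − 56 = 74; q' = -230 + 6·130 = 550.
Buyers' price falls by p* − pb = 102 − 74 = 28; sellers' price rises by ps − p* = 130 − 102 = 28.

Buyers gain 28 per unit; sellers gain 28 per unit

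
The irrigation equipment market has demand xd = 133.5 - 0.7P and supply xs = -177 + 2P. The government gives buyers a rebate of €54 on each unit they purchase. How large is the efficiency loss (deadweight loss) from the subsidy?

Deadweight loss = €756

Pre-subsidy: 133.5 - 0.7P = -177 + 2P gives P* = 115, x* = 53.
With the rebate, buyers effectively pay Pb = Ps − 54, where Ps is the price sellers receive.
Demand in terms of Ps becomes xd = 133.5 − 0.7(Ps − 54) = 171.3 - 0.7Ps. Setting this equal to supply: 171.3 - 0.7Ps = -177 + 2Ps, so Ps = 129.
Buyers pay Pb = 129 − 54 = 75; x' = -177 + 2·129 = 81.
The subsidy expands output by 81 − 53 = 28 past the efficient level; on those units the gap between marginal cost and willingness to pay runs from 0 up to 54.
DWL = ½ × 54 × 28 = 756.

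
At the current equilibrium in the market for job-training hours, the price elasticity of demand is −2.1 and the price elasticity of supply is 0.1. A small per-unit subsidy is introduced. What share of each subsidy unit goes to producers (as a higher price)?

Producer share = 21/22

For a small subsidy around the equilibrium, the benefit split depends on the relative slopes, which at a point are proportional to the elasticities.
Buyer share = εs/(εs + |εd|) = 0.1/(0.1 + 2.1) = 1/22; seller share = |εd|/(εs + |εd|) = 21/22.
So producers capture 21/22 of the subsidy.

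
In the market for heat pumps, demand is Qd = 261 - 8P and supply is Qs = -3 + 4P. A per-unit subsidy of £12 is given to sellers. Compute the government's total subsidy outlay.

Pre-subsidy: 261 - 8P = -3 + 4P gives P* = 22, Q* = 85.
With the subsidy, sellers receive Ps = Pb + 12 for each unit, where Pb is the price buyers pay.
Supply in terms of Pb becomes Qs = -3 + 4(Pb + 12) = 45 + 4Pb. Setting this equal to demand: 261 - 8Pb = 45 + 4Pb, so Pb = 18.
Sellers receive Ps = 18 + 12 = 30; Q' = 261 − 8·18 = 117.
Government outlay = subsidy × quantity = 12 × 117 = 1404.

Government cost = £1404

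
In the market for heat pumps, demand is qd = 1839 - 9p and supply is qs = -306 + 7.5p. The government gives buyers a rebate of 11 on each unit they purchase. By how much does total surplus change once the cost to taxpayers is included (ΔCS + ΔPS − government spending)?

Net change in total surplus = -247.5

Pre-subsidy: 1839 - 9p = -306 + 7.5p gives p* = 130, q* = 669.
With the rebate, buyers effectively pay pb = ps − 11, where ps is the price sellers receive.
Demand in terms of ps becomes qd = 1839 − 9(ps − 11) = 1938 - 9ps. Setting this equal to supply: 1938 - 9ps = -306 + 7.5ps, so ps = 136.
Buyers pay pb = 136 − 11 = 125; q' = -306 + 7.5·136 = 714.
ΔCS = ½(669 + 714)(130 − 125) = 3457.5; ΔPS = ½(669 + 714)(136 − 130) = 4149.
Government spending = 11 × 714 = 7854.
Net change = 3457.5 + 4149 − 7854 = -247.5. The loss equals the DWL triangle ½·11·45.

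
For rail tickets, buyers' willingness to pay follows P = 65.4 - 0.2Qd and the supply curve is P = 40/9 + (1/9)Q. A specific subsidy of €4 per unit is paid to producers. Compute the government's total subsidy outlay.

Pre-subsidy: 65.4 - 0.2Q = 40/9 + (1/9)Q gives Q* = 2743/14 and P* = 367/14.
With the subsidy, sellers receive Ps = Pb + 4 for each unit, where Pb is the price buyers pay.
On the curves, Pb = 65.4 - 0.2Q and Ps = 40/9 + (1/9)Q; the wedge Ps − Pb = 4 gives 40/9 + (1/9)Q − (65.4 - 0.2Q) = 4, so Q' = 2923/14.
Then Pb = 65.4 − 0.2·(2923/14) = 331/14 and Ps = 40/9 + (1/9)·(2923/14) = 387/14.
Government outlay = subsidy × quantity = 4 × 2923/14 = 5846/7.

Government cost = 5846/7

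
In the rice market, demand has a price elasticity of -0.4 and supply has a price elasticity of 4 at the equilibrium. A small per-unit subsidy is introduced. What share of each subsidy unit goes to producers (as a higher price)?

For a small subsidy around the equilibrium, the benefit split depends on the relative slopes, which at a point are proportional to the elasticities.
Buyer share = εs/(εs + |εd|) = 4/(4 + 0.4) = 10/11; seller share = |εd|/(εs + |εd|) = 1/11.
So producers capture 1/11 of the subsidy.

Producer share = 1/11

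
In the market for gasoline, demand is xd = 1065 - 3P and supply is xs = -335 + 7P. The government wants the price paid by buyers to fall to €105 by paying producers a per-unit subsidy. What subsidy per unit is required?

At a buyer price of 105, quantity demanded is 1065 − 3·105 = 750.
Sellers supply 750 only when they receive Ps with -335 + 7·Ps = 750, i.e. Ps = 155.
s = Ps − Pb = 155 − 105 = 50.

Required subsidy s = €50 per unit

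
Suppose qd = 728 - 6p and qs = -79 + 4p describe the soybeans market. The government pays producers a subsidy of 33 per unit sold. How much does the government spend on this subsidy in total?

Government cost = 10659

Pre-subsidy: 728 - 6p = -79 + 4p gives p* = 80.7, q* = 243.8.
With the subsidy, sellers receive ps = pb + 33 for each unit, where pb is the price buyers pay.
Supply in terms of pb becomes qs = -79 + 4(pb + 33) = 53 + 4pb. Setting this equal to demand: 728 - 6pb = 53 + 4pb, so pb = 67.5.
Sellers receive ps = 67.5 + 33 = 100.5; q' = 728 − 6·67.5 = 323.
Government outlay = subsidy × quantity = 33 × 323 = 10659.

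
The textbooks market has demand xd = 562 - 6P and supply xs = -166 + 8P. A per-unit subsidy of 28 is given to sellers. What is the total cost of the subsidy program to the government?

Government cost = 9688

Pre-subsidy: 562 - 6P = -166 + 8P gives P* = 52, x* = 250.
With the subsidy, sellers receive Ps = Pb + 28 for each unit, where Pb is the price buyers pay.
Supply in terms of Pb becomes xs = -166 + 8(Pb + 28) = 58 + 8Pb. Setting this equal to demand: 562 - 6Pb = 58 + 8Pb, so Pb = 36.
Sellers receive Ps = 36 + 28 = 64; x' = 562 − 6·36 = 346.
Government outlay = subsidy × quantity = 28 × 346 = 9688.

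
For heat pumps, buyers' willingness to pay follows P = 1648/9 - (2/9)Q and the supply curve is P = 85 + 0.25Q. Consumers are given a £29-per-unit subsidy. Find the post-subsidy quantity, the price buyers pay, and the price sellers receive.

Pre-subsidy: 1648/9 - (2/9)Q = 85 + 0.25Q gives Q* = 3532/17 and P* = 2328/17.
With the rebate, buyers effectively pay Pb = Ps − 29, where Ps is the price sellers receive.
On the curves, Pb = 1648/9 - (2/9)Q and Ps = 85 + 0.25Q; the wedge Ps − Pb = 29 gives 85 + 0.25Q − (1648/9 - (2/9)Q) = 29, so Q' = 4576/17.
Then Pb = 1648/9 − (2/9)·(4576/17) = 2096/17 and Ps = 85 + 0.25·(4576/17) = 2589/17.

Q' = 4576/17; buyers pay 2096/17; sellers receive 2589/17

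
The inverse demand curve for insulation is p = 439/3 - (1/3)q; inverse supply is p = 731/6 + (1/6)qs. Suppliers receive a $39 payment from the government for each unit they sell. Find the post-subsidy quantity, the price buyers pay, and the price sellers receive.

q' = 127; buyers pay $104; sellers receive $143

Pre-subsidy: 439/3 - (1/3)q = 731/6 + (1/6)q gives q* = 49 and p* = 130.
With the subsidy, sellers receive ps = pb + 39 for each unit, where pb is the price buyers pay.
On the curves, pb = 439/3 - (1/3)q and ps = 731/6 + (1/6)q; the wedge ps − pb = 39 gives 731/6 + (1/6)q − (439/3 - (1/3)q) = 39, so q' = 127.
Then pb = 439/3 − (1/3)·127 = 104 and ps = 731/6 + (1/6)·127 = 143.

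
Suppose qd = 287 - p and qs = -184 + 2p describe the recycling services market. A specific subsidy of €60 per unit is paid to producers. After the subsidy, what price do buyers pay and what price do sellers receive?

Buyers pay €117; sellers receive €177

Pre-subsidy: 287 - p = -184 + 2p gives p* = 157, q* = 130.
With the subsidy, sellers receive ps = pb + 60 for each unit, where pb is the price buyers pay.
Supply in terms of pb becomes qs = -184 + 2(pb + 60) = -64 + 2pb. Setting this equal to demand: 287 - pb = -64 + 2pb, so pb = 117.
Sellers receive ps = 117 + 60 = 177; q' = 287 − 1·117 = 170.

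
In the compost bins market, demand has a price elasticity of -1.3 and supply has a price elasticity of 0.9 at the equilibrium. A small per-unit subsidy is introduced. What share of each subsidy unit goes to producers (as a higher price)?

For a small subsidy around the equilibrium, the benefit split depends on the relative slopes, which at a point are proportional to the elasticities.
Buyer share = εs/(εs + |εd|) = 0.9/(0.9 + 1.3) = 9/22; seller share = |εd|/(εs + |εd|) = 13/22.
So producers capture 13/22 of the subsidy.

Producer share = 13/22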